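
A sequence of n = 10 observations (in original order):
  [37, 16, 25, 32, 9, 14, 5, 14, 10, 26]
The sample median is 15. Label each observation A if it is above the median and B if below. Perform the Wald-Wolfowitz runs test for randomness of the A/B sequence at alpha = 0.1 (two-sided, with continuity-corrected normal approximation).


Step 1: Compute median = 15; label A = above, B = below.
Labels in order: AAAABBBBBA  (n_A = 5, n_B = 5)
Step 2: Count runs R = 3.
Step 3: Under H0 (random ordering), E[R] = 2*n_A*n_B/(n_A+n_B) + 1 = 2*5*5/10 + 1 = 6.0000.
        Var[R] = 2*n_A*n_B*(2*n_A*n_B - n_A - n_B) / ((n_A+n_B)^2 * (n_A+n_B-1)) = 2000/900 = 2.2222.
        SD[R] = 1.4907.
Step 4: Continuity-corrected z = (R + 0.5 - E[R]) / SD[R] = (3 + 0.5 - 6.0000) / 1.4907 = -1.6771.
Step 5: Two-sided p-value via normal approximation = 2*(1 - Phi(|z|)) = 0.093533.
Step 6: alpha = 0.1. reject H0.

R = 3, z = -1.6771, p = 0.093533, reject H0.


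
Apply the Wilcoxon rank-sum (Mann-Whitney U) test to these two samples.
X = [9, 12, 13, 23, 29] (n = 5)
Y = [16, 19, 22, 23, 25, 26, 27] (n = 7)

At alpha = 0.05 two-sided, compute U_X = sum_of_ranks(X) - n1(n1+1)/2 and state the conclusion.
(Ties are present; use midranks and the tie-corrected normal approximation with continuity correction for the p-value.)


Step 1: Combine and sort all 12 observations; assign midranks.
sorted (value, group): (9,X), (12,X), (13,X), (16,Y), (19,Y), (22,Y), (23,X), (23,Y), (25,Y), (26,Y), (27,Y), (29,X)
ranks: 9->1, 12->2, 13->3, 16->4, 19->5, 22->6, 23->7.5, 23->7.5, 25->9, 26->10, 27->11, 29->12
Step 2: Rank sum for X: R1 = 1 + 2 + 3 + 7.5 + 12 = 25.5.
Step 3: U_X = R1 - n1(n1+1)/2 = 25.5 - 5*6/2 = 25.5 - 15 = 10.5.
       U_Y = n1*n2 - U_X = 35 - 10.5 = 24.5.
Step 4: Ties are present, so use the tie-corrected normal approximation (with continuity correction) for the p-value.
Step 5: p-value = 0.290307; compare to alpha = 0.05. fail to reject H0.

U_X = 10.5, p = 0.290307, fail to reject H0 at alpha = 0.05.


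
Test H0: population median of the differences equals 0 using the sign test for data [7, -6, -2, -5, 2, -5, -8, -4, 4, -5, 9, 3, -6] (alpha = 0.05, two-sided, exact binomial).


Step 1: Discard zero differences. Original n = 13; n_eff = number of nonzero differences = 13.
Nonzero differences (with sign): +7, -6, -2, -5, +2, -5, -8, -4, +4, -5, +9, +3, -6
Step 2: Count signs: positive = 5, negative = 8.
Step 3: Under H0: P(positive) = 0.5, so the number of positives S ~ Bin(13, 0.5).
Step 4: Two-sided exact p-value = sum of Bin(13,0.5) probabilities at or below the observed probability = 0.581055.
Step 5: alpha = 0.05. fail to reject H0.

n_eff = 13, pos = 5, neg = 8, p = 0.581055, fail to reject H0.


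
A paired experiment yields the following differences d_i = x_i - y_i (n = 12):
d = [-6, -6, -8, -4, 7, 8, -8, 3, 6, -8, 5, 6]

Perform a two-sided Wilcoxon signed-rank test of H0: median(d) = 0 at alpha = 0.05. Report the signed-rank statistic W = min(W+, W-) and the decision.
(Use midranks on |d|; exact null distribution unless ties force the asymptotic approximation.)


Step 1: Drop any zero differences (none here) and take |d_i|.
|d| = [6, 6, 8, 4, 7, 8, 8, 3, 6, 8, 5, 6]
Step 2: Midrank |d_i| (ties get averaged ranks).
ranks: |6|->5.5, |6|->5.5, |8|->10.5, |4|->2, |7|->8, |8|->10.5, |8|->10.5, |3|->1, |6|->5.5, |8|->10.5, |5|->3, |6|->5.5
Step 3: Attach original signs; sum ranks with positive sign and with negative sign.
W+ = 8 + 10.5 + 1 + 5.5 + 3 + 5.5 = 33.5
W- = 5.5 + 5.5 + 10.5 + 2 + 10.5 + 10.5 = 44.5
(Check: W+ + W- = 78 should equal n(n+1)/2 = 78.)
Step 4: Test statistic W = min(W+, W-) = 33.5.
Step 5: Ties in |d|, so use the tie-corrected normal approximation.
        E[W] = n(n+1)/4 = 12*13/4 = 39.
        Tie groups: |d|=6 (t=4), |d|=8 (t=4); sum(t^3 - t) = 120.
        Var[W] = n(n+1)(2n+1)/24 - sum(t^3-t)/48 = 3900/24 - 120/48 = 160.
        z = (W - E[W]) / sqrt(Var[W]) = (33.5 - 39) / 12.6491 = -0.4348.
        Two-sided p = 2*Phi(z) = 0.663698.
Step 6: alpha = 0.05. fail to reject H0.

W+ = 33.5, W- = 44.5, W = min = 33.5, p = 0.663698, fail to reject H0.


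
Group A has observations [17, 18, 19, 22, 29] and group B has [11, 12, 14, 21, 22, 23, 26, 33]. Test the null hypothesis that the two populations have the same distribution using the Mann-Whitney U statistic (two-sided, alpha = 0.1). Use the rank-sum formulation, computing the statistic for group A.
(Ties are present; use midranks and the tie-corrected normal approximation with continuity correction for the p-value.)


Step 1: Combine and sort all 13 observations; assign midranks.
sorted (value, group): (11,Y), (12,Y), (14,Y), (17,X), (18,X), (19,X), (21,Y), (22,X), (22,Y), (23,Y), (26,Y), (29,X), (33,Y)
ranks: 11->1, 12->2, 14->3, 17->4, 18->5, 19->6, 21->7, 22->8.5, 22->8.5, 23->10, 26->11, 29->12, 33->13
Step 2: Rank sum for X: R1 = 4 + 5 + 6 + 8.5 + 12 = 35.5.
Step 3: U_X = R1 - n1(n1+1)/2 = 35.5 - 5*6/2 = 35.5 - 15 = 20.5.
       U_Y = n1*n2 - U_X = 40 - 20.5 = 19.5.
Step 4: Ties are present, so use the tie-corrected normal approximation (with continuity correction) for the p-value.
Step 5: p-value = 1.000000; compare to alpha = 0.1. fail to reject H0.

U_X = 20.5, p = 1.000000, fail to reject H0 at alpha = 0.1.


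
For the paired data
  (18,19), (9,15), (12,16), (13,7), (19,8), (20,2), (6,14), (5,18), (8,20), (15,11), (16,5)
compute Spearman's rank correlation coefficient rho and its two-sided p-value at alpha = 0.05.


Step 1: Rank x and y separately (midranks; no ties here).
rank(x): 18->9, 9->4, 12->5, 13->6, 19->10, 20->11, 6->2, 5->1, 8->3, 15->7, 16->8
rank(y): 19->10, 15->7, 16->8, 7->3, 8->4, 2->1, 14->6, 18->9, 20->11, 11->5, 5->2
Step 2: d_i = R_x(i) - R_y(i); compute d_i^2.
  (9-10)^2=1, (4-7)^2=9, (5-8)^2=9, (6-3)^2=9, (10-4)^2=36, (11-1)^2=100, (2-6)^2=16, (1-9)^2=64, (3-11)^2=64, (7-5)^2=4, (8-2)^2=36
sum(d^2) = 348.
Step 3: rho = 1 - 6*348 / (11*(11^2 - 1)) = 1 - 2088/1320 = -0.581818.
Step 4: Under H0, t = rho * sqrt((n-2)/(1-rho^2)) = -2.1461 ~ t(9).
Step 5: Two-sided p-value from the t-distribution with 9 df = 0.060420.
Step 6: alpha = 0.05. fail to reject H0.

rho = -0.5818, p = 0.060420, fail to reject H0 at alpha = 0.05.


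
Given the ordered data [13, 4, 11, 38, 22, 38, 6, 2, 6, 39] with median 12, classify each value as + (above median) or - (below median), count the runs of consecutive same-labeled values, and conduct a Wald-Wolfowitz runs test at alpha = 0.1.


Step 1: Compute median = 12; label A = above, B = below.
Labels in order: ABBAAABBBA  (n_A = 5, n_B = 5)
Step 2: Count runs R = 5.
Step 3: Under H0 (random ordering), E[R] = 2*n_A*n_B/(n_A+n_B) + 1 = 2*5*5/10 + 1 = 6.0000.
        Var[R] = 2*n_A*n_B*(2*n_A*n_B - n_A - n_B) / ((n_A+n_B)^2 * (n_A+n_B-1)) = 2000/900 = 2.2222.
        SD[R] = 1.4907.
Step 4: Continuity-corrected z = (R + 0.5 - E[R]) / SD[R] = (5 + 0.5 - 6.0000) / 1.4907 = -0.3354.
Step 5: Two-sided p-value via normal approximation = 2*(1 - Phi(|z|)) = 0.737316.
Step 6: alpha = 0.1. fail to reject H0.

R = 5, z = -0.3354, p = 0.737316, fail to reject H0.


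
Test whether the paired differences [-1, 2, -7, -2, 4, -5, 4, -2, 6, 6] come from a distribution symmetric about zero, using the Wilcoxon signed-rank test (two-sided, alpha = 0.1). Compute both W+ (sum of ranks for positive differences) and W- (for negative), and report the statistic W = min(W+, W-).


Step 1: Drop any zero differences (none here) and take |d_i|.
|d| = [1, 2, 7, 2, 4, 5, 4, 2, 6, 6]
Step 2: Midrank |d_i| (ties get averaged ranks).
ranks: |1|->1, |2|->3, |7|->10, |2|->3, |4|->5.5, |5|->7, |4|->5.5, |2|->3, |6|->8.5, |6|->8.5
Step 3: Attach original signs; sum ranks with positive sign and with negative sign.
W+ = 3 + 5.5 + 5.5 + 8.5 + 8.5 = 31
W- = 1 + 10 + 3 + 7 + 3 = 24
(Check: W+ + W- = 55 should equal n(n+1)/2 = 55.)
Step 4: Test statistic W = min(W+, W-) = 24.
Step 5: Ties in |d|, so use the tie-corrected normal approximation.
        E[W] = n(n+1)/4 = 10*11/4 = 27.5.
        Tie groups: |d|=2 (t=3), |d|=4 (t=2), |d|=6 (t=2); sum(t^3 - t) = 36.
        Var[W] = n(n+1)(2n+1)/24 - sum(t^3-t)/48 = 2310/24 - 36/48 = 95.5.
        z = (W - E[W]) / sqrt(Var[W]) = (24 - 27.5) / 9.7724 = -0.3582.
        Two-sided p = 2*Phi(z) = 0.720230.
Step 6: alpha = 0.1. fail to reject H0.

W+ = 31, W- = 24, W = min = 24, p = 0.720230, fail to reject H0.


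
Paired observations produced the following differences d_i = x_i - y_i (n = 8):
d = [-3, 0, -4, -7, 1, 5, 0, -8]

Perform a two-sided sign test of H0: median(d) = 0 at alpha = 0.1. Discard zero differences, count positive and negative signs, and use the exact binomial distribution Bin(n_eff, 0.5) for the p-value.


Step 1: Discard zero differences. Original n = 8; n_eff = number of nonzero differences = 6.
Nonzero differences (with sign): -3, -4, -7, +1, +5, -8
Step 2: Count signs: positive = 2, negative = 4.
Step 3: Under H0: P(positive) = 0.5, so the number of positives S ~ Bin(6, 0.5).
Step 4: Two-sided exact p-value = sum of Bin(6,0.5) probabilities at or below the observed probability = 0.687500.
Step 5: alpha = 0.1. fail to reject H0.

n_eff = 6, pos = 2, neg = 4, p = 0.687500, fail to reject H0.


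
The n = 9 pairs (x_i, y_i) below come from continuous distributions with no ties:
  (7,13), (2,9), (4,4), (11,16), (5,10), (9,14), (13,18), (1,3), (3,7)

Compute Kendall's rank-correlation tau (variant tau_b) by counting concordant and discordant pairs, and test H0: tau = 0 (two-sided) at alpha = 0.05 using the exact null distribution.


Step 1: Enumerate the 36 unordered pairs (i,j) with i<j and classify each by sign(x_j-x_i) * sign(y_j-y_i).
  (1,2):dx=-5,dy=-4->C; (1,3):dx=-3,dy=-9->C; (1,4):dx=+4,dy=+3->C; (1,5):dx=-2,dy=-3->C
  (1,6):dx=+2,dy=+1->C; (1,7):dx=+6,dy=+5->C; (1,8):dx=-6,dy=-10->C; (1,9):dx=-4,dy=-6->C
  (2,3):dx=+2,dy=-5->D; (2,4):dx=+9,dy=+7->C; (2,5):dx=+3,dy=+1->C; (2,6):dx=+7,dy=+5->C
  (2,7):dx=+11,dy=+9->C; (2,8):dx=-1,dy=-6->C; (2,9):dx=+1,dy=-2->D; (3,4):dx=+7,dy=+12->C
  (3,5):dx=+1,dy=+6->C; (3,6):dx=+5,dy=+10->C; (3,7):dx=+9,dy=+14->C; (3,8):dx=-3,dy=-1->C
  (3,9):dx=-1,dy=+3->D; (4,5):dx=-6,dy=-6->C; (4,6):dx=-2,dy=-2->C; (4,7):dx=+2,dy=+2->C
  (4,8):dx=-10,dy=-13->C; (4,9):dx=-8,dy=-9->C; (5,6):dx=+4,dy=+4->C; (5,7):dx=+8,dy=+8->C
  (5,8):dx=-4,dy=-7->C; (5,9):dx=-2,dy=-3->C; (6,7):dx=+4,dy=+4->C; (6,8):dx=-8,dy=-11->C
  (6,9):dx=-6,dy=-7->C; (7,8):dx=-12,dy=-15->C; (7,9):dx=-10,dy=-11->C; (8,9):dx=+2,dy=+4->C
Step 2: C = 33, D = 3, total pairs = 36.
Step 3: tau = (C - D)/(n(n-1)/2) = (33 - 3)/36 = 0.833333.
Step 4: Exact two-sided p-value (enumerate n! = 362880 permutations of y under H0): p = 0.000854.
Step 5: alpha = 0.05. reject H0.

tau_b = 0.8333 (C=33, D=3), p = 0.000854, reject H0.


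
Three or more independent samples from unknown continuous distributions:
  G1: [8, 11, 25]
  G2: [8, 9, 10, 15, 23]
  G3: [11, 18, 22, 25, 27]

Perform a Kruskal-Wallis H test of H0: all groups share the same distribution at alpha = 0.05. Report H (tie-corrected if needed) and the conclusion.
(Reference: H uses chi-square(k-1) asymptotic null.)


Step 1: Combine all N = 13 observations and assign midranks.
sorted (value, group, rank): (8,G1,1.5), (8,G2,1.5), (9,G2,3), (10,G2,4), (11,G1,5.5), (11,G3,5.5), (15,G2,7), (18,G3,8), (22,G3,9), (23,G2,10), (25,G1,11.5), (25,G3,11.5), (27,G3,13)
Step 2: Sum ranks within each group.
R_1 = 18.5 (n_1 = 3)
R_2 = 25.5 (n_2 = 5)
R_3 = 47 (n_3 = 5)
Step 3: H = 12/(N(N+1)) * sum(R_i^2/n_i) - 3(N+1)
     = 12/(13*14) * (18.5^2/3 + 25.5^2/5 + 47^2/5) - 3*14
     = 0.065934 * 685.933 - 42
     = 3.226374.
Step 4: Ties present; correction factor C = 1 - 18/(13^3 - 13) = 0.991758. Corrected H = 3.226374 / 0.991758 = 3.253186.
Step 5: Under H0, H ~ chi^2(2); p-value = 0.196598.
Step 6: alpha = 0.05. fail to reject H0.

H = 3.2532, df = 2, p = 0.196598, fail to reject H0.


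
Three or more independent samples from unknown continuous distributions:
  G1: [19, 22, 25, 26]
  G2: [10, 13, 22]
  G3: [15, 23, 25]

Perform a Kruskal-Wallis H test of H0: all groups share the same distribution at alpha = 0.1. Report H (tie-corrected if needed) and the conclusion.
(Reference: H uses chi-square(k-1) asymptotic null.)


Step 1: Combine all N = 10 observations and assign midranks.
sorted (value, group, rank): (10,G2,1), (13,G2,2), (15,G3,3), (19,G1,4), (22,G1,5.5), (22,G2,5.5), (23,G3,7), (25,G1,8.5), (25,G3,8.5), (26,G1,10)
Step 2: Sum ranks within each group.
R_1 = 28 (n_1 = 4)
R_2 = 8.5 (n_2 = 3)
R_3 = 18.5 (n_3 = 3)
Step 3: H = 12/(N(N+1)) * sum(R_i^2/n_i) - 3(N+1)
     = 12/(10*11) * (28^2/4 + 8.5^2/3 + 18.5^2/3) - 3*11
     = 0.109091 * 334.167 - 33
     = 3.454545.
Step 4: Ties present; correction factor C = 1 - 12/(10^3 - 10) = 0.987879. Corrected H = 3.454545 / 0.987879 = 3.496933.
Step 5: Under H0, H ~ chi^2(2); p-value = 0.174041.
Step 6: alpha = 0.1. fail to reject H0.

H = 3.4969, df = 2, p = 0.174041, fail to reject H0.


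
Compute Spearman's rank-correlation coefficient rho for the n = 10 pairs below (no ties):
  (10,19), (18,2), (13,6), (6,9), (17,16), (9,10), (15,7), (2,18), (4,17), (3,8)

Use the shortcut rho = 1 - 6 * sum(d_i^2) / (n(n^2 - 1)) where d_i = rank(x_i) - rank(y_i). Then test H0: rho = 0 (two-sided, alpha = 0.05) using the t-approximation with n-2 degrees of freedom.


Step 1: Rank x and y separately (midranks; no ties here).
rank(x): 10->6, 18->10, 13->7, 6->4, 17->9, 9->5, 15->8, 2->1, 4->3, 3->2
rank(y): 19->10, 2->1, 6->2, 9->5, 16->7, 10->6, 7->3, 18->9, 17->8, 8->4
Step 2: d_i = R_x(i) - R_y(i); compute d_i^2.
  (6-10)^2=16, (10-1)^2=81, (7-2)^2=25, (4-5)^2=1, (9-7)^2=4, (5-6)^2=1, (8-3)^2=25, (1-9)^2=64, (3-8)^2=25, (2-4)^2=4
sum(d^2) = 246.
Step 3: rho = 1 - 6*246 / (10*(10^2 - 1)) = 1 - 1476/990 = -0.490909.
Step 4: Under H0, t = rho * sqrt((n-2)/(1-rho^2)) = -1.5938 ~ t(8).
Step 5: Two-sided p-value from the t-distribution with 8 df = 0.149656.
Step 6: alpha = 0.05. fail to reject H0.

rho = -0.4909, p = 0.149656, fail to reject H0 at alpha = 0.05.


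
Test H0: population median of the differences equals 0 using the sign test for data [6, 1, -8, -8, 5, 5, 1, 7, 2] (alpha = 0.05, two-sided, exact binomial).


Step 1: Discard zero differences. Original n = 9; n_eff = number of nonzero differences = 9.
Nonzero differences (with sign): +6, +1, -8, -8, +5, +5, +1, +7, +2
Step 2: Count signs: positive = 7, negative = 2.
Step 3: Under H0: P(positive) = 0.5, so the number of positives S ~ Bin(9, 0.5).
Step 4: Two-sided exact p-value = sum of Bin(9,0.5) probabilities at or below the observed probability = 0.179688.
Step 5: alpha = 0.05. fail to reject H0.

n_eff = 9, pos = 7, neg = 2, p = 0.179688, fail to reject H0.


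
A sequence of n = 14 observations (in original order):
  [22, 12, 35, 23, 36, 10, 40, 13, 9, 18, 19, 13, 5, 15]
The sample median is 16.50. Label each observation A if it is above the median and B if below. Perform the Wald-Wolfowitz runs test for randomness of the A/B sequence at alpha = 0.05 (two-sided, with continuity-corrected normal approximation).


Step 1: Compute median = 16.50; label A = above, B = below.
Labels in order: ABAAABABBAABBB  (n_A = 7, n_B = 7)
Step 2: Count runs R = 8.
Step 3: Under H0 (random ordering), E[R] = 2*n_A*n_B/(n_A+n_B) + 1 = 2*7*7/14 + 1 = 8.0000.
        Var[R] = 2*n_A*n_B*(2*n_A*n_B - n_A - n_B) / ((n_A+n_B)^2 * (n_A+n_B-1)) = 8232/2548 = 3.2308.
        SD[R] = 1.7974.
Step 4: R = E[R], so z = 0 with no continuity correction.
Step 5: Two-sided p-value via normal approximation = 2*(1 - Phi(|z|)) = 1.000000.
Step 6: alpha = 0.05. fail to reject H0.

R = 8, z = 0.0000, p = 1.000000, fail to reject H0.


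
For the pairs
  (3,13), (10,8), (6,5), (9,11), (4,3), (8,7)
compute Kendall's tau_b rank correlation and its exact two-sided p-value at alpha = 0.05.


Step 1: Enumerate the 15 unordered pairs (i,j) with i<j and classify each by sign(x_j-x_i) * sign(y_j-y_i).
  (1,2):dx=+7,dy=-5->D; (1,3):dx=+3,dy=-8->D; (1,4):dx=+6,dy=-2->D; (1,5):dx=+1,dy=-10->D
  (1,6):dx=+5,dy=-6->D; (2,3):dx=-4,dy=-3->C; (2,4):dx=-1,dy=+3->D; (2,5):dx=-6,dy=-5->C
  (2,6):dx=-2,dy=-1->C; (3,4):dx=+3,dy=+6->C; (3,5):dx=-2,dy=-2->C; (3,6):dx=+2,dy=+2->C
  (4,5):dx=-5,dy=-8->C; (4,6):dx=-1,dy=-4->C; (5,6):dx=+4,dy=+4->C
Step 2: C = 9, D = 6, total pairs = 15.
Step 3: tau = (C - D)/(n(n-1)/2) = (9 - 6)/15 = 0.200000.
Step 4: Exact two-sided p-value (enumerate n! = 720 permutations of y under H0): p = 0.719444.
Step 5: alpha = 0.05. fail to reject H0.

tau_b = 0.2000 (C=9, D=6), p = 0.719444, fail to reject H0.


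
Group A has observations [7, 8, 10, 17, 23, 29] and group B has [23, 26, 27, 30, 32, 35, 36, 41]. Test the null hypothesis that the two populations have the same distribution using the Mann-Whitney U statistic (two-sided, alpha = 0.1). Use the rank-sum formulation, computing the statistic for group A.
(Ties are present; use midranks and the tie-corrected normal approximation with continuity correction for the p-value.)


Step 1: Combine and sort all 14 observations; assign midranks.
sorted (value, group): (7,X), (8,X), (10,X), (17,X), (23,X), (23,Y), (26,Y), (27,Y), (29,X), (30,Y), (32,Y), (35,Y), (36,Y), (41,Y)
ranks: 7->1, 8->2, 10->3, 17->4, 23->5.5, 23->5.5, 26->7, 27->8, 29->9, 30->10, 32->11, 35->12, 36->13, 41->14
Step 2: Rank sum for X: R1 = 1 + 2 + 3 + 4 + 5.5 + 9 = 24.5.
Step 3: U_X = R1 - n1(n1+1)/2 = 24.5 - 6*7/2 = 24.5 - 21 = 3.5.
       U_Y = n1*n2 - U_X = 48 - 3.5 = 44.5.
Step 4: Ties are present, so use the tie-corrected normal approximation (with continuity correction) for the p-value.
Step 5: p-value = 0.009743; compare to alpha = 0.1. reject H0.

U_X = 3.5, p = 0.009743, reject H0 at alpha = 0.1.


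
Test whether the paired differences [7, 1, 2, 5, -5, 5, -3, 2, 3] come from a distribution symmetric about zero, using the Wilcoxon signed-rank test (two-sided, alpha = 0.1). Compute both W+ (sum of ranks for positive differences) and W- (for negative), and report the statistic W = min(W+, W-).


Step 1: Drop any zero differences (none here) and take |d_i|.
|d| = [7, 1, 2, 5, 5, 5, 3, 2, 3]
Step 2: Midrank |d_i| (ties get averaged ranks).
ranks: |7|->9, |1|->1, |2|->2.5, |5|->7, |5|->7, |5|->7, |3|->4.5, |2|->2.5, |3|->4.5
Step 3: Attach original signs; sum ranks with positive sign and with negative sign.
W+ = 9 + 1 + 2.5 + 7 + 7 + 2.5 + 4.5 = 33.5
W- = 7 + 4.5 = 11.5
(Check: W+ + W- = 45 should equal n(n+1)/2 = 45.)
Step 4: Test statistic W = min(W+, W-) = 11.5.
Step 5: Ties in |d|, so use the tie-corrected normal approximation.
        E[W] = n(n+1)/4 = 9*10/4 = 22.5.
        Tie groups: |d|=2 (t=2), |d|=3 (t=2), |d|=5 (t=3); sum(t^3 - t) = 36.
        Var[W] = n(n+1)(2n+1)/24 - sum(t^3-t)/48 = 1710/24 - 36/48 = 70.5.
        z = (W - E[W]) / sqrt(Var[W]) = (11.5 - 22.5) / 8.3964 = -1.3101.
        Two-sided p = 2*Phi(z) = 0.190168.
Step 6: alpha = 0.1. fail to reject H0.

W+ = 33.5, W- = 11.5, W = min = 11.5, p = 0.190168, fail to reject H0.


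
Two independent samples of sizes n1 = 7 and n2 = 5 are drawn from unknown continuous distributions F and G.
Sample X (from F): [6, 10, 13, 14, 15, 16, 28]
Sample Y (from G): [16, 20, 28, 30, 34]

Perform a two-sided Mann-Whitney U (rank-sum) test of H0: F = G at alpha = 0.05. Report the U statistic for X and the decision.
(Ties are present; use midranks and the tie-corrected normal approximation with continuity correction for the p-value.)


Step 1: Combine and sort all 12 observations; assign midranks.
sorted (value, group): (6,X), (10,X), (13,X), (14,X), (15,X), (16,X), (16,Y), (20,Y), (28,X), (28,Y), (30,Y), (34,Y)
ranks: 6->1, 10->2, 13->3, 14->4, 15->5, 16->6.5, 16->6.5, 20->8, 28->9.5, 28->9.5, 30->11, 34->12
Step 2: Rank sum for X: R1 = 1 + 2 + 3 + 4 + 5 + 6.5 + 9.5 = 31.
Step 3: U_X = R1 - n1(n1+1)/2 = 31 - 7*8/2 = 31 - 28 = 3.
       U_Y = n1*n2 - U_X = 35 - 3 = 32.
Step 4: Ties are present, so use the tie-corrected normal approximation (with continuity correction) for the p-value.
Step 5: p-value = 0.022514; compare to alpha = 0.05. reject H0.

U_X = 3, p = 0.022514, reject H0 at alpha = 0.05.


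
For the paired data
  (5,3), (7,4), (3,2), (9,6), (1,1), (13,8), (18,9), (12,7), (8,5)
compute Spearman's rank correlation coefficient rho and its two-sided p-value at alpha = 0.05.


Step 1: Rank x and y separately (midranks; no ties here).
rank(x): 5->3, 7->4, 3->2, 9->6, 1->1, 13->8, 18->9, 12->7, 8->5
rank(y): 3->3, 4->4, 2->2, 6->6, 1->1, 8->8, 9->9, 7->7, 5->5
Step 2: d_i = R_x(i) - R_y(i); compute d_i^2.
  (3-3)^2=0, (4-4)^2=0, (2-2)^2=0, (6-6)^2=0, (1-1)^2=0, (8-8)^2=0, (9-9)^2=0, (7-7)^2=0, (5-5)^2=0
sum(d^2) = 0.
Step 3: rho = 1 - 6*0 / (9*(9^2 - 1)) = 1 - 0/720 = 1.000000.
Step 5: Two-sided p-value from the t-distribution with 7 df = 0.000000.
Step 6: alpha = 0.05. reject H0.

rho = 1.0000, p = 0.000000, reject H0 at alpha = 0.05.


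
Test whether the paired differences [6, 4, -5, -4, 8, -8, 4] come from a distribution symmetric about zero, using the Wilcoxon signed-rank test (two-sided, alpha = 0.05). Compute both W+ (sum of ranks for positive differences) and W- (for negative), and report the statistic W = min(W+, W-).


Step 1: Drop any zero differences (none here) and take |d_i|.
|d| = [6, 4, 5, 4, 8, 8, 4]
Step 2: Midrank |d_i| (ties get averaged ranks).
ranks: |6|->5, |4|->2, |5|->4, |4|->2, |8|->6.5, |8|->6.5, |4|->2
Step 3: Attach original signs; sum ranks with positive sign and with negative sign.
W+ = 5 + 2 + 6.5 + 2 = 15.5
W- = 4 + 2 + 6.5 = 12.5
(Check: W+ + W- = 28 should equal n(n+1)/2 = 28.)
Step 4: Test statistic W = min(W+, W-) = 12.5.
Step 5: Ties in |d|, so use the tie-corrected normal approximation.
        E[W] = n(n+1)/4 = 7*8/4 = 14.
        Tie groups: |d|=4 (t=3), |d|=8 (t=2); sum(t^3 - t) = 30.
        Var[W] = n(n+1)(2n+1)/24 - sum(t^3-t)/48 = 840/24 - 30/48 = 34.375.
        z = (W - E[W]) / sqrt(Var[W]) = (12.5 - 14) / 5.8630 = -0.2558.
        Two-sided p = 2*Phi(z) = 0.798074.
Step 6: alpha = 0.05. fail to reject H0.

W+ = 15.5, W- = 12.5, W = min = 12.5, p = 0.798074, fail to reject H0.


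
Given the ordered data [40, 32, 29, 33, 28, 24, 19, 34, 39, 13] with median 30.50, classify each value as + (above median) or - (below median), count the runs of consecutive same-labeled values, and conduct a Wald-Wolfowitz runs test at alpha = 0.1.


Step 1: Compute median = 30.50; label A = above, B = below.
Labels in order: AABABBBAAB  (n_A = 5, n_B = 5)
Step 2: Count runs R = 6.
Step 3: Under H0 (random ordering), E[R] = 2*n_A*n_B/(n_A+n_B) + 1 = 2*5*5/10 + 1 = 6.0000.
        Var[R] = 2*n_A*n_B*(2*n_A*n_B - n_A - n_B) / ((n_A+n_B)^2 * (n_A+n_B-1)) = 2000/900 = 2.2222.
        SD[R] = 1.4907.
Step 4: R = E[R], so z = 0 with no continuity correction.
Step 5: Two-sided p-value via normal approximation = 2*(1 - Phi(|z|)) = 1.000000.
Step 6: alpha = 0.1. fail to reject H0.

R = 6, z = 0.0000, p = 1.000000, fail to reject H0.


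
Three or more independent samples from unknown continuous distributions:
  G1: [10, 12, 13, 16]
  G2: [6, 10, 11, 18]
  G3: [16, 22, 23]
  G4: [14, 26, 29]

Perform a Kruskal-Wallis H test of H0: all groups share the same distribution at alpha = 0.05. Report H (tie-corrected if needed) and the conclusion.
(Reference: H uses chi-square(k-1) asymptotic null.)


Step 1: Combine all N = 14 observations and assign midranks.
sorted (value, group, rank): (6,G2,1), (10,G1,2.5), (10,G2,2.5), (11,G2,4), (12,G1,5), (13,G1,6), (14,G4,7), (16,G1,8.5), (16,G3,8.5), (18,G2,10), (22,G3,11), (23,G3,12), (26,G4,13), (29,G4,14)
Step 2: Sum ranks within each group.
R_1 = 22 (n_1 = 4)
R_2 = 17.5 (n_2 = 4)
R_3 = 31.5 (n_3 = 3)
R_4 = 34 (n_4 = 3)
Step 3: H = 12/(N(N+1)) * sum(R_i^2/n_i) - 3(N+1)
     = 12/(14*15) * (22^2/4 + 17.5^2/4 + 31.5^2/3 + 34^2/3) - 3*15
     = 0.057143 * 913.646 - 45
     = 7.208333.
Step 4: Ties present; correction factor C = 1 - 12/(14^3 - 14) = 0.995604. Corrected H = 7.208333 / 0.995604 = 7.240158.
Step 5: Under H0, H ~ chi^2(3); p-value = 0.064625.
Step 6: alpha = 0.05. fail to reject H0.

H = 7.2402, df = 3, p = 0.064625, fail to reject H0.


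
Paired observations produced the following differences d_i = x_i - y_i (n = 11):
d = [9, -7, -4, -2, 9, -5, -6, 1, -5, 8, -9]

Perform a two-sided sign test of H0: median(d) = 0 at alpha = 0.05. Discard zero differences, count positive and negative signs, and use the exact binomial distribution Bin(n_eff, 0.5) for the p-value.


Step 1: Discard zero differences. Original n = 11; n_eff = number of nonzero differences = 11.
Nonzero differences (with sign): +9, -7, -4, -2, +9, -5, -6, +1, -5, +8, -9
Step 2: Count signs: positive = 4, negative = 7.
Step 3: Under H0: P(positive) = 0.5, so the number of positives S ~ Bin(11, 0.5).
Step 4: Two-sided exact p-value = sum of Bin(11,0.5) probabilities at or below the observed probability = 0.548828.
Step 5: alpha = 0.05. fail to reject H0.

n_eff = 11, pos = 4, neg = 7, p = 0.548828, fail to reject H0.


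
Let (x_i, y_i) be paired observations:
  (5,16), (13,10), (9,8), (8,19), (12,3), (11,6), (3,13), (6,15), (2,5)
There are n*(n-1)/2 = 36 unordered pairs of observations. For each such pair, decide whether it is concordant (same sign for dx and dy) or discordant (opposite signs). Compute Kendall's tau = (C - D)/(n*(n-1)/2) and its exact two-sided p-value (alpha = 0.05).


Step 1: Enumerate the 36 unordered pairs (i,j) with i<j and classify each by sign(x_j-x_i) * sign(y_j-y_i).
  (1,2):dx=+8,dy=-6->D; (1,3):dx=+4,dy=-8->D; (1,4):dx=+3,dy=+3->C; (1,5):dx=+7,dy=-13->D
  (1,6):dx=+6,dy=-10->D; (1,7):dx=-2,dy=-3->C; (1,8):dx=+1,dy=-1->D; (1,9):dx=-3,dy=-11->C
  (2,3):dx=-4,dy=-2->C; (2,4):dx=-5,dy=+9->D; (2,5):dx=-1,dy=-7->C; (2,6):dx=-2,dy=-4->C
  (2,7):dx=-10,dy=+3->D; (2,8):dx=-7,dy=+5->D; (2,9):dx=-11,dy=-5->C; (3,4):dx=-1,dy=+11->D
  (3,5):dx=+3,dy=-5->D; (3,6):dx=+2,dy=-2->D; (3,7):dx=-6,dy=+5->D; (3,8):dx=-3,dy=+7->D
  (3,9):dx=-7,dy=-3->C; (4,5):dx=+4,dy=-16->D; (4,6):dx=+3,dy=-13->D; (4,7):dx=-5,dy=-6->C
  (4,8):dx=-2,dy=-4->C; (4,9):dx=-6,dy=-14->C; (5,6):dx=-1,dy=+3->D; (5,7):dx=-9,dy=+10->D
  (5,8):dx=-6,dy=+12->D; (5,9):dx=-10,dy=+2->D; (6,7):dx=-8,dy=+7->D; (6,8):dx=-5,dy=+9->D
  (6,9):dx=-9,dy=-1->C; (7,8):dx=+3,dy=+2->C; (7,9):dx=-1,dy=-8->C; (8,9):dx=-4,dy=-10->C
Step 2: C = 15, D = 21, total pairs = 36.
Step 3: tau = (C - D)/(n(n-1)/2) = (15 - 21)/36 = -0.166667.
Step 4: Exact two-sided p-value (enumerate n! = 362880 permutations of y under H0): p = 0.612202.
Step 5: alpha = 0.05. fail to reject H0.

tau_b = -0.1667 (C=15, D=21), p = 0.612202, fail to reject H0.


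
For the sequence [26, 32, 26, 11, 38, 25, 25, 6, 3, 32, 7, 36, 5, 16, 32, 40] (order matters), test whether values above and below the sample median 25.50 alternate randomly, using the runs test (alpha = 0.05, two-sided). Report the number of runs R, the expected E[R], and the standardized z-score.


Step 1: Compute median = 25.50; label A = above, B = below.
Labels in order: AAABABBBBABABBAA  (n_A = 8, n_B = 8)
Step 2: Count runs R = 9.
Step 3: Under H0 (random ordering), E[R] = 2*n_A*n_B/(n_A+n_B) + 1 = 2*8*8/16 + 1 = 9.0000.
        Var[R] = 2*n_A*n_B*(2*n_A*n_B - n_A - n_B) / ((n_A+n_B)^2 * (n_A+n_B-1)) = 14336/3840 = 3.7333.
        SD[R] = 1.9322.
Step 4: R = E[R], so z = 0 with no continuity correction.
Step 5: Two-sided p-value via normal approximation = 2*(1 - Phi(|z|)) = 1.000000.
Step 6: alpha = 0.05. fail to reject H0.

R = 9, z = 0.0000, p = 1.000000, fail to reject H0.


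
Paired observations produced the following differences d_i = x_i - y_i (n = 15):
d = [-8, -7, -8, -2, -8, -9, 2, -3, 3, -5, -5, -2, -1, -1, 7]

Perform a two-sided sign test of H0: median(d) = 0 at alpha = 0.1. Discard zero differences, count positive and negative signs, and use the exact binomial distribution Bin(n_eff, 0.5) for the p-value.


Step 1: Discard zero differences. Original n = 15; n_eff = number of nonzero differences = 15.
Nonzero differences (with sign): -8, -7, -8, -2, -8, -9, +2, -3, +3, -5, -5, -2, -1, -1, +7
Step 2: Count signs: positive = 3, negative = 12.
Step 3: Under H0: P(positive) = 0.5, so the number of positives S ~ Bin(15, 0.5).
Step 4: Two-sided exact p-value = sum of Bin(15,0.5) probabilities at or below the observed probability = 0.035156.
Step 5: alpha = 0.1. reject H0.

n_eff = 15, pos = 3, neg = 12, p = 0.035156, reject H0.


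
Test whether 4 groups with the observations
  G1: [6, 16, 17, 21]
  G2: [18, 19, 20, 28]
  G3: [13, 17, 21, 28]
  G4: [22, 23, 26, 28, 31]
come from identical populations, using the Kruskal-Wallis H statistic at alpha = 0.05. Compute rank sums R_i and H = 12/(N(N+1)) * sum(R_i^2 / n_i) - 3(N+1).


Step 1: Combine all N = 17 observations and assign midranks.
sorted (value, group, rank): (6,G1,1), (13,G3,2), (16,G1,3), (17,G1,4.5), (17,G3,4.5), (18,G2,6), (19,G2,7), (20,G2,8), (21,G1,9.5), (21,G3,9.5), (22,G4,11), (23,G4,12), (26,G4,13), (28,G2,15), (28,G3,15), (28,G4,15), (31,G4,17)
Step 2: Sum ranks within each group.
R_1 = 18 (n_1 = 4)
R_2 = 36 (n_2 = 4)
R_3 = 31 (n_3 = 4)
R_4 = 68 (n_4 = 5)
Step 3: H = 12/(N(N+1)) * sum(R_i^2/n_i) - 3(N+1)
     = 12/(17*18) * (18^2/4 + 36^2/4 + 31^2/4 + 68^2/5) - 3*18
     = 0.039216 * 1570.05 - 54
     = 7.570588.
Step 4: Ties present; correction factor C = 1 - 36/(17^3 - 17) = 0.992647. Corrected H = 7.570588 / 0.992647 = 7.626667.
Step 5: Under H0, H ~ chi^2(3); p-value = 0.054392.
Step 6: alpha = 0.05. fail to reject H0.

H = 7.6267, df = 3, p = 0.054392, fail to reject H0.


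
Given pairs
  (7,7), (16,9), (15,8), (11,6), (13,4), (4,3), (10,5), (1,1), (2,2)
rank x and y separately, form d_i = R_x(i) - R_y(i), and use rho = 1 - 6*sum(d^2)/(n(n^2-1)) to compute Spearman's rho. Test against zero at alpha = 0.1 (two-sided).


Step 1: Rank x and y separately (midranks; no ties here).
rank(x): 7->4, 16->9, 15->8, 11->6, 13->7, 4->3, 10->5, 1->1, 2->2
rank(y): 7->7, 9->9, 8->8, 6->6, 4->4, 3->3, 5->5, 1->1, 2->2
Step 2: d_i = R_x(i) - R_y(i); compute d_i^2.
  (4-7)^2=9, (9-9)^2=0, (8-8)^2=0, (6-6)^2=0, (7-4)^2=9, (3-3)^2=0, (5-5)^2=0, (1-1)^2=0, (2-2)^2=0
sum(d^2) = 18.
Step 3: rho = 1 - 6*18 / (9*(9^2 - 1)) = 1 - 108/720 = 0.850000.
Step 4: Under H0, t = rho * sqrt((n-2)/(1-rho^2)) = 4.2691 ~ t(7).
Step 5: Two-sided p-value from the t-distribution with 7 df = 0.003705.
Step 6: alpha = 0.1. reject H0.

rho = 0.8500, p = 0.003705, reject H0 at alpha = 0.1.


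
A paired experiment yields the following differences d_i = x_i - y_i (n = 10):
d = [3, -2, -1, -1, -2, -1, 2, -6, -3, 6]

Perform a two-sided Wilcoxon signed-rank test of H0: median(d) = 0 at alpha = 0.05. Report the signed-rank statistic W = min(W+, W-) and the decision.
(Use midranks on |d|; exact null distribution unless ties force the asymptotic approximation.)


Step 1: Drop any zero differences (none here) and take |d_i|.
|d| = [3, 2, 1, 1, 2, 1, 2, 6, 3, 6]
Step 2: Midrank |d_i| (ties get averaged ranks).
ranks: |3|->7.5, |2|->5, |1|->2, |1|->2, |2|->5, |1|->2, |2|->5, |6|->9.5, |3|->7.5, |6|->9.5
Step 3: Attach original signs; sum ranks with positive sign and with negative sign.
W+ = 7.5 + 5 + 9.5 = 22
W- = 5 + 2 + 2 + 5 + 2 + 9.5 + 7.5 = 33
(Check: W+ + W- = 55 should equal n(n+1)/2 = 55.)
Step 4: Test statistic W = min(W+, W-) = 22.
Step 5: Ties in |d|, so use the tie-corrected normal approximation.
        E[W] = n(n+1)/4 = 10*11/4 = 27.5.
        Tie groups: |d|=1 (t=3), |d|=2 (t=3), |d|=3 (t=2), |d|=6 (t=2); sum(t^3 - t) = 60.
        Var[W] = n(n+1)(2n+1)/24 - sum(t^3-t)/48 = 2310/24 - 60/48 = 95.
        z = (W - E[W]) / sqrt(Var[W]) = (22 - 27.5) / 9.7468 = -0.5643.
        Two-sided p = 2*Phi(z) = 0.572558.
Step 6: alpha = 0.05. fail to reject H0.

W+ = 22, W- = 33, W = min = 22, p = 0.572558, fail to reject H0.


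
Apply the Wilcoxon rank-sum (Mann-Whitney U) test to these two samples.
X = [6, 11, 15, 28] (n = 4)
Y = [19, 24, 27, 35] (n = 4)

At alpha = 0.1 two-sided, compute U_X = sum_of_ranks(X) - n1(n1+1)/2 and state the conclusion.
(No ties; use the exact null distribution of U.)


Step 1: Combine and sort all 8 observations; assign midranks.
sorted (value, group): (6,X), (11,X), (15,X), (19,Y), (24,Y), (27,Y), (28,X), (35,Y)
ranks: 6->1, 11->2, 15->3, 19->4, 24->5, 27->6, 28->7, 35->8
Step 2: Rank sum for X: R1 = 1 + 2 + 3 + 7 = 13.
Step 3: U_X = R1 - n1(n1+1)/2 = 13 - 4*5/2 = 13 - 10 = 3.
       U_Y = n1*n2 - U_X = 16 - 3 = 13.
Step 4: No ties, so the exact null distribution of U (based on enumerating the C(8,4) = 70 equally likely rank assignments) gives the two-sided p-value.
Step 5: p-value = 0.200000; compare to alpha = 0.1. fail to reject H0.

U_X = 3, p = 0.200000, fail to reject H0 at alpha = 0.1.


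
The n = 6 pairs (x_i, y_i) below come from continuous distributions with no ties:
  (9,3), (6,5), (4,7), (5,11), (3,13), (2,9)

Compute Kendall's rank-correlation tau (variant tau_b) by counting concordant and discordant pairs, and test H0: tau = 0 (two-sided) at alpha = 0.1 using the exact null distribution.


Step 1: Enumerate the 15 unordered pairs (i,j) with i<j and classify each by sign(x_j-x_i) * sign(y_j-y_i).
  (1,2):dx=-3,dy=+2->D; (1,3):dx=-5,dy=+4->D; (1,4):dx=-4,dy=+8->D; (1,5):dx=-6,dy=+10->D
  (1,6):dx=-7,dy=+6->D; (2,3):dx=-2,dy=+2->D; (2,4):dx=-1,dy=+6->D; (2,5):dx=-3,dy=+8->D
  (2,6):dx=-4,dy=+4->D; (3,4):dx=+1,dy=+4->C; (3,5):dx=-1,dy=+6->D; (3,6):dx=-2,dy=+2->D
  (4,5):dx=-2,dy=+2->D; (4,6):dx=-3,dy=-2->C; (5,6):dx=-1,dy=-4->C
Step 2: C = 3, D = 12, total pairs = 15.
Step 3: tau = (C - D)/(n(n-1)/2) = (3 - 12)/15 = -0.600000.
Step 4: Exact two-sided p-value (enumerate n! = 720 permutations of y under H0): p = 0.136111.
Step 5: alpha = 0.1. fail to reject H0.

tau_b = -0.6000 (C=3, D=12), p = 0.136111, fail to reject H0.


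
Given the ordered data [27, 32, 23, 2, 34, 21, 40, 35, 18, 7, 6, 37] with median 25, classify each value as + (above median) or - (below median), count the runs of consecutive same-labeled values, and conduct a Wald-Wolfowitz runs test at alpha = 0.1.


Step 1: Compute median = 25; label A = above, B = below.
Labels in order: AABBABAABBBA  (n_A = 6, n_B = 6)
Step 2: Count runs R = 7.
Step 3: Under H0 (random ordering), E[R] = 2*n_A*n_B/(n_A+n_B) + 1 = 2*6*6/12 + 1 = 7.0000.
        Var[R] = 2*n_A*n_B*(2*n_A*n_B - n_A - n_B) / ((n_A+n_B)^2 * (n_A+n_B-1)) = 4320/1584 = 2.7273.
        SD[R] = 1.6514.
Step 4: R = E[R], so z = 0 with no continuity correction.
Step 5: Two-sided p-value via normal approximation = 2*(1 - Phi(|z|)) = 1.000000.
Step 6: alpha = 0.1. fail to reject H0.

R = 7, z = 0.0000, p = 1.000000, fail to reject H0.


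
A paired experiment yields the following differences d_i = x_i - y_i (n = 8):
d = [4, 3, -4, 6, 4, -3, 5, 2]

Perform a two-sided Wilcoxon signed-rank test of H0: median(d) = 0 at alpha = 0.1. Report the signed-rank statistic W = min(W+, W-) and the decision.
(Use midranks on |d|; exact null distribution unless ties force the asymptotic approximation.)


Step 1: Drop any zero differences (none here) and take |d_i|.
|d| = [4, 3, 4, 6, 4, 3, 5, 2]
Step 2: Midrank |d_i| (ties get averaged ranks).
ranks: |4|->5, |3|->2.5, |4|->5, |6|->8, |4|->5, |3|->2.5, |5|->7, |2|->1
Step 3: Attach original signs; sum ranks with positive sign and with negative sign.
W+ = 5 + 2.5 + 8 + 5 + 7 + 1 = 28.5
W- = 5 + 2.5 = 7.5
(Check: W+ + W- = 36 should equal n(n+1)/2 = 36.)
Step 4: Test statistic W = min(W+, W-) = 7.5.
Step 5: Ties in |d|, so use the tie-corrected normal approximation.
        E[W] = n(n+1)/4 = 8*9/4 = 18.
        Tie groups: |d|=3 (t=2), |d|=4 (t=3); sum(t^3 - t) = 30.
        Var[W] = n(n+1)(2n+1)/24 - sum(t^3-t)/48 = 1224/24 - 30/48 = 50.375.
        z = (W - E[W]) / sqrt(Var[W]) = (7.5 - 18) / 7.0975 = -1.4794.
        Two-sided p = 2*Phi(z) = 0.139037.
Step 6: alpha = 0.1. fail to reject H0.

W+ = 28.5, W- = 7.5, W = min = 7.5, p = 0.139037, fail to reject H0.


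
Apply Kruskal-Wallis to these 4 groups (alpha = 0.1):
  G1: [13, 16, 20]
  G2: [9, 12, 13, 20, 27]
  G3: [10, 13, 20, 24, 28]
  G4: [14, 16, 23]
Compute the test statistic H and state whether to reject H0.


Step 1: Combine all N = 16 observations and assign midranks.
sorted (value, group, rank): (9,G2,1), (10,G3,2), (12,G2,3), (13,G1,5), (13,G2,5), (13,G3,5), (14,G4,7), (16,G1,8.5), (16,G4,8.5), (20,G1,11), (20,G2,11), (20,G3,11), (23,G4,13), (24,G3,14), (27,G2,15), (28,G3,16)
Step 2: Sum ranks within each group.
R_1 = 24.5 (n_1 = 3)
R_2 = 35 (n_2 = 5)
R_3 = 48 (n_3 = 5)
R_4 = 28.5 (n_4 = 3)
Step 3: H = 12/(N(N+1)) * sum(R_i^2/n_i) - 3(N+1)
     = 12/(16*17) * (24.5^2/3 + 35^2/5 + 48^2/5 + 28.5^2/3) - 3*17
     = 0.044118 * 1176.63 - 51
     = 0.910294.
Step 4: Ties present; correction factor C = 1 - 54/(16^3 - 16) = 0.986765. Corrected H = 0.910294 / 0.986765 = 0.922504.
Step 5: Under H0, H ~ chi^2(3); p-value = 0.819994.
Step 6: alpha = 0.1. fail to reject H0.

H = 0.9225, df = 3, p = 0.819994, fail to reject H0.


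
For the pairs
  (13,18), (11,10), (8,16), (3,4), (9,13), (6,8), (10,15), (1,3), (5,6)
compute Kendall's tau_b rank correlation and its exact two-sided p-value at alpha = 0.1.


Step 1: Enumerate the 36 unordered pairs (i,j) with i<j and classify each by sign(x_j-x_i) * sign(y_j-y_i).
  (1,2):dx=-2,dy=-8->C; (1,3):dx=-5,dy=-2->C; (1,4):dx=-10,dy=-14->C; (1,5):dx=-4,dy=-5->C
  (1,6):dx=-7,dy=-10->C; (1,7):dx=-3,dy=-3->C; (1,8):dx=-12,dy=-15->C; (1,9):dx=-8,dy=-12->C
  (2,3):dx=-3,dy=+6->D; (2,4):dx=-8,dy=-6->C; (2,5):dx=-2,dy=+3->D; (2,6):dx=-5,dy=-2->C
  (2,7):dx=-1,dy=+5->D; (2,8):dx=-10,dy=-7->C; (2,9):dx=-6,dy=-4->C; (3,4):dx=-5,dy=-12->C
  (3,5):dx=+1,dy=-3->D; (3,6):dx=-2,dy=-8->C; (3,7):dx=+2,dy=-1->D; (3,8):dx=-7,dy=-13->C
  (3,9):dx=-3,dy=-10->C; (4,5):dx=+6,dy=+9->C; (4,6):dx=+3,dy=+4->C; (4,7):dx=+7,dy=+11->C
  (4,8):dx=-2,dy=-1->C; (4,9):dx=+2,dy=+2->C; (5,6):dx=-3,dy=-5->C; (5,7):dx=+1,dy=+2->C
  (5,8):dx=-8,dy=-10->C; (5,9):dx=-4,dy=-7->C; (6,7):dx=+4,dy=+7->C; (6,8):dx=-5,dy=-5->C
  (6,9):dx=-1,dy=-2->C; (7,8):dx=-9,dy=-12->C; (7,9):dx=-5,dy=-9->C; (8,9):dx=+4,dy=+3->C
Step 2: C = 31, D = 5, total pairs = 36.
Step 3: tau = (C - D)/(n(n-1)/2) = (31 - 5)/36 = 0.722222.
Step 4: Exact two-sided p-value (enumerate n! = 362880 permutations of y under H0): p = 0.005886.
Step 5: alpha = 0.1. reject H0.

tau_b = 0.7222 (C=31, D=5), p = 0.005886, reject H0.


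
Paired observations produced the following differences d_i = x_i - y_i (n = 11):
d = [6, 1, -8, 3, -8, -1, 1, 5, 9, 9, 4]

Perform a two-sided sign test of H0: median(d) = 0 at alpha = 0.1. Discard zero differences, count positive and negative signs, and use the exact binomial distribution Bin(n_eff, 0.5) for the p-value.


Step 1: Discard zero differences. Original n = 11; n_eff = number of nonzero differences = 11.
Nonzero differences (with sign): +6, +1, -8, +3, -8, -1, +1, +5, +9, +9, +4
Step 2: Count signs: positive = 8, negative = 3.
Step 3: Under H0: P(positive) = 0.5, so the number of positives S ~ Bin(11, 0.5).
Step 4: Two-sided exact p-value = sum of Bin(11,0.5) probabilities at or below the observed probability = 0.226562.
Step 5: alpha = 0.1. fail to reject H0.

n_eff = 11, pos = 8, neg = 3, p = 0.226562, fail to reject H0.


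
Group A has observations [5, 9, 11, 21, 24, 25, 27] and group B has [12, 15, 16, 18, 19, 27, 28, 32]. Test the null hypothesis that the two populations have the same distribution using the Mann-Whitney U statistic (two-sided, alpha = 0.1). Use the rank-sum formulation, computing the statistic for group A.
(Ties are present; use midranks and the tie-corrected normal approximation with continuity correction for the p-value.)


Step 1: Combine and sort all 15 observations; assign midranks.
sorted (value, group): (5,X), (9,X), (11,X), (12,Y), (15,Y), (16,Y), (18,Y), (19,Y), (21,X), (24,X), (25,X), (27,X), (27,Y), (28,Y), (32,Y)
ranks: 5->1, 9->2, 11->3, 12->4, 15->5, 16->6, 18->7, 19->8, 21->9, 24->10, 25->11, 27->12.5, 27->12.5, 28->14, 32->15
Step 2: Rank sum for X: R1 = 1 + 2 + 3 + 9 + 10 + 11 + 12.5 = 48.5.
Step 3: U_X = R1 - n1(n1+1)/2 = 48.5 - 7*8/2 = 48.5 - 28 = 20.5.
       U_Y = n1*n2 - U_X = 56 - 20.5 = 35.5.
Step 4: Ties are present, so use the tie-corrected normal approximation (with continuity correction) for the p-value.
Step 5: p-value = 0.417471; compare to alpha = 0.1. fail to reject H0.

U_X = 20.5, p = 0.417471, fail to reject H0 at alpha = 0.1.


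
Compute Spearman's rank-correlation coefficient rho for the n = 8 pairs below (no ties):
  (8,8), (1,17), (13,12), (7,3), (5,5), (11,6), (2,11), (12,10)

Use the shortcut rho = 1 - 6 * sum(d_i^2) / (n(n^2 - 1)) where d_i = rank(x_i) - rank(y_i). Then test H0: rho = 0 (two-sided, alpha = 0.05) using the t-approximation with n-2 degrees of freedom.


Step 1: Rank x and y separately (midranks; no ties here).
rank(x): 8->5, 1->1, 13->8, 7->4, 5->3, 11->6, 2->2, 12->7
rank(y): 8->4, 17->8, 12->7, 3->1, 5->2, 6->3, 11->6, 10->5
Step 2: d_i = R_x(i) - R_y(i); compute d_i^2.
  (5-4)^2=1, (1-8)^2=49, (8-7)^2=1, (4-1)^2=9, (3-2)^2=1, (6-3)^2=9, (2-6)^2=16, (7-5)^2=4
sum(d^2) = 90.
Step 3: rho = 1 - 6*90 / (8*(8^2 - 1)) = 1 - 540/504 = -0.071429.
Step 4: Under H0, t = rho * sqrt((n-2)/(1-rho^2)) = -0.1754 ~ t(6).
Step 5: Two-sided p-value from the t-distribution with 6 df = 0.866526.
Step 6: alpha = 0.05. fail to reject H0.

rho = -0.0714, p = 0.866526, fail to reject H0 at alpha = 0.05.
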